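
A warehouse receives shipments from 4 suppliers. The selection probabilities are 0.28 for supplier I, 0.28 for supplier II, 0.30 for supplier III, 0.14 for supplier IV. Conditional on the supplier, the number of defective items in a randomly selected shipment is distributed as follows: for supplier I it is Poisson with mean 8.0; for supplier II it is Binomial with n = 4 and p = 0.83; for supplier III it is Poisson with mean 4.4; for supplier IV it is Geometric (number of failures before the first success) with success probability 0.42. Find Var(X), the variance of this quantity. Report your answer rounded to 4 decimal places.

9.3297

Per component, I: μ=8, E[X²]=72; II: μ=3.32, E[X²]=11.5868; III: μ=4.4, E[X²]=23.76; IV: μ=1.38095, E[X²]=5.19501.
E[X] = 0.28·8 + 0.28·3.32 + 0.3·4.4 + 0.14·1.38095 = 4.68293.
E[X²] = 0.28·72 + 0.28·11.5868 + 0.3·23.76 + 0.14·5.19501 = 31.2596.
Var(X) = E[X²] − (E[X])² = 31.2596 − 21.9299 = 9.32974.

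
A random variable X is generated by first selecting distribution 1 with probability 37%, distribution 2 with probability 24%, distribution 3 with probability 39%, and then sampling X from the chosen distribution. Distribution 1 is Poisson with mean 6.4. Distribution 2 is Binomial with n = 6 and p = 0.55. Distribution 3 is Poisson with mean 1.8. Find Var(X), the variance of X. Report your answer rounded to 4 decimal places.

Per component, 1: μ=6.4, E[X²]=47.36; 2: μ=3.3, E[X²]=12.375; 3: μ=1.8, E[X²]=5.04.
E[X] = 0.37·6.4 + 0.24·3.3 + 0.39·1.8 = 3.862.
E[X²] = 0.37·47.36 + 0.24·12.375 + 0.39·5.04 = 22.4588.
Var(X) = E[X²] − (E[X])² = 22.4588 − 14.915 = 7.54376.

7.5438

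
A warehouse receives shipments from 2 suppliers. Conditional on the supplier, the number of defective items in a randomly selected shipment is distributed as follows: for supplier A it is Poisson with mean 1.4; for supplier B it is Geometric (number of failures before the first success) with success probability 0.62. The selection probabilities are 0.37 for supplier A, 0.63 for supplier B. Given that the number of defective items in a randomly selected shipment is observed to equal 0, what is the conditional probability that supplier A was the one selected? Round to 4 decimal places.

Likelihoods P(X=0 | ·): A: 0.246597; B: 0.62.
Posterior ∝ prior × likelihood. Numerator for A: 0.37·0.246597 = 0.0912409.
Normalizing constant: 0.37·0.246597 + 0.63·0.62 = 0.481841.
P(A | observation) = 0.0912409 / 0.481841 = 0.189359.

0.1894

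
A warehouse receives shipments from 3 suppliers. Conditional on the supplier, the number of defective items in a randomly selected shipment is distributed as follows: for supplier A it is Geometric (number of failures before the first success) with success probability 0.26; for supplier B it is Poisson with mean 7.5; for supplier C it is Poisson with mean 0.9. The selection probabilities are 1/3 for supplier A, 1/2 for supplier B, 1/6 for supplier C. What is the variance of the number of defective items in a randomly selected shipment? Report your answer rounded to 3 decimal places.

Per component, A: μ=2.84615, E[X²]=19.0473; B: μ=7.5, E[X²]=63.75; C: μ=0.9, E[X²]=1.71.
E[X] = 0.333333·2.84615 + 0.5·7.5 + 0.166667·0.9 = 4.84872.
E[X²] = 0.333333·19.0473 + 0.5·63.75 + 0.166667·1.71 = 38.5091.
Var(X) = E[X²] − (E[X])² = 38.5091 − 23.5101 = 14.999.

14.999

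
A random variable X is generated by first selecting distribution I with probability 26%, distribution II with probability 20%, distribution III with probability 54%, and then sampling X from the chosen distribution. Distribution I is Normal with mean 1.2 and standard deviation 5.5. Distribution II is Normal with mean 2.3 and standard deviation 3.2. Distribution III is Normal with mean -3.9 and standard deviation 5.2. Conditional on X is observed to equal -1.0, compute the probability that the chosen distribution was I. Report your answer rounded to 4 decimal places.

0.2578

Likelihoods f(-1.0 | ·): I: 0.0669582; II: 0.0732536; III: 0.0656704.
Posterior ∝ prior × likelihood. Numerator for I: 0.26·0.0669582 = 0.0174091.
Normalizing constant: 0.26·0.0669582 + 0.2·0.0732536 + 0.54·0.0656704 = 0.0675219.
P(I | observation) = 0.0174091 / 0.0675219 = 0.25783.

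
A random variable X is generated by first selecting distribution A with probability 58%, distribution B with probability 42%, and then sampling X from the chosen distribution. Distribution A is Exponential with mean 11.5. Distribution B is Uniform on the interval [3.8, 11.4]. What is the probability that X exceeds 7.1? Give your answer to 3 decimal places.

Conditional on each component, P(X > 7.1): A: 0.53935; B: 0.565789.
By total probability, P(X > 7.1) = 0.58·0.53935 + 0.42·0.565789 = 0.550454.

0.550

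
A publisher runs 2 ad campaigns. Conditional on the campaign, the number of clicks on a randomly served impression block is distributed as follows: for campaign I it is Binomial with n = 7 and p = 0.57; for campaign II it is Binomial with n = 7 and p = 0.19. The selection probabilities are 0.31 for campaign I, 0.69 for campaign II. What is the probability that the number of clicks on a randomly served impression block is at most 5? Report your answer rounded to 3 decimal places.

Conditional on each campaign, P(X ≤ 5): I: 0.877219; II: 0.999724.
By total probability, P(X ≤ 5) = 0.31·0.877219 + 0.69·0.999724 = 0.961748.

0.962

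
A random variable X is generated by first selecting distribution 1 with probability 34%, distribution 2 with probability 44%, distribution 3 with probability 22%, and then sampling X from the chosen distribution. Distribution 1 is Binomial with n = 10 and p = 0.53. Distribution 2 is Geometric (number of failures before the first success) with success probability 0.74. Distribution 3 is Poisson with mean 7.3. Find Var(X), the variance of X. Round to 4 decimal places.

11.2985

Per component, 1: μ=5.3, E[X²]=30.581; 2: μ=0.351351, E[X²]=0.598247; 3: μ=7.3, E[X²]=60.59.
E[X] = 0.34·5.3 + 0.44·0.351351 + 0.22·7.3 = 3.56259.
E[X²] = 0.34·30.581 + 0.44·0.598247 + 0.22·60.59 = 23.9906.
Var(X) = E[X²] − (E[X])² = 23.9906 − 12.6921 = 11.2985.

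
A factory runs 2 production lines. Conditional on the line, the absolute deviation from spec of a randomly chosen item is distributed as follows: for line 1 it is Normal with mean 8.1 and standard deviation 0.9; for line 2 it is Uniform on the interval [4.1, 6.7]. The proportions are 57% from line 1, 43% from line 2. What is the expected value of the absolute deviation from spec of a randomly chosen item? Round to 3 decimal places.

6.939

Component means — 1: 8.1; 2: 5.4.
E[X] = 0.57·8.1 + 0.43·5.4 = 6.939.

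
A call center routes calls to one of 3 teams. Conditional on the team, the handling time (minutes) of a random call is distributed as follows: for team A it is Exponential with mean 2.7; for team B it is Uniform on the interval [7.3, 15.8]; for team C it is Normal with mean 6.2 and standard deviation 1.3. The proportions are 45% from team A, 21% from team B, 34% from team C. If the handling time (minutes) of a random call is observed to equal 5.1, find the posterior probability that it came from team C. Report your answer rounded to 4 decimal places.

0.7432

Likelihoods f(5.1 | ·): A: 0.0560147; B: 0; C: 0.214533.
Posterior ∝ prior × likelihood. Numerator for C: 0.34·0.214533 = 0.0729413.
Normalizing constant: 0.45·0.0560147 + 0.21·0 + 0.34·0.214533 = 0.0981479.
P(C | observation) = 0.0729413 / 0.0981479 = 0.743177.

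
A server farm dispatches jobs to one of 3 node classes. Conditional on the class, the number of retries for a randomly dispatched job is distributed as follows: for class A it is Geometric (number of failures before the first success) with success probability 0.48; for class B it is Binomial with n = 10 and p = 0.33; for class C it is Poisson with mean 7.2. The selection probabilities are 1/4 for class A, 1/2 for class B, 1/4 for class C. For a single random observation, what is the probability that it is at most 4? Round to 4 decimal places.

0.6762

Conditional on each class, P(X ≤ 4): A: 0.96198; B: 0.793649; C: 0.155516.
By total probability, P(X ≤ 4) = 0.25·0.96198 + 0.5·0.793649 + 0.25·0.155516 = 0.676198.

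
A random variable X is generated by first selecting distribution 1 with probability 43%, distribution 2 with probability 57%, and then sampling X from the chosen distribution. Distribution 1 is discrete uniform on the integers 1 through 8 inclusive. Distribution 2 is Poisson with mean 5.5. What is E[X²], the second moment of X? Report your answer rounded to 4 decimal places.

For each component E[X²] = Var + (mean)², giving 1: 25.5; 2: 35.75.
Overall E[X²] = 0.43·25.5 + 0.57·35.75 = 31.3425.

31.3425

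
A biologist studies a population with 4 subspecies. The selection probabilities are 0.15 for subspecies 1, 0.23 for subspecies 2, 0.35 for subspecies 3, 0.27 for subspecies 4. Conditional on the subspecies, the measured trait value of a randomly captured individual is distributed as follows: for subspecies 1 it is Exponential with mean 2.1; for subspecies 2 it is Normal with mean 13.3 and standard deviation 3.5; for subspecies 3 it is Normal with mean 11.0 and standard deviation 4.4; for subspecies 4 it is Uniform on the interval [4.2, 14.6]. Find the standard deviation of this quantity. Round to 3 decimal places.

Per component, 1: μ=2.1, E[X²]=8.82; 2: μ=13.3, E[X²]=189.14; 3: μ=11, E[X²]=140.36; 4: μ=9.4, E[X²]=97.3733.
E[X] = 0.15·2.1 + 0.23·13.3 + 0.35·11 + 0.27·9.4 = 9.762.
E[X²] = 0.15·8.82 + 0.23·189.14 + 0.35·140.36 + 0.27·97.3733 = 120.242.
Var(X) = E[X²] − (E[X])² = 120.242 − 95.2966 = 24.9454.
SD(X) = √24.9454 = 4.99453.

4.995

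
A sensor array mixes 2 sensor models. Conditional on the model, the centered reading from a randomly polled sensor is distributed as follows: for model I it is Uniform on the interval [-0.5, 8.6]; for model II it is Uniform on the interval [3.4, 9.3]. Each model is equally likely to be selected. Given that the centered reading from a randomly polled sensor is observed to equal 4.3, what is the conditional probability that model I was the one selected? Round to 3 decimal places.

Likelihoods f(4.3 | ·): I: 0.10989; II: 0.169492.
Posterior ∝ prior × likelihood. Numerator for I: 0.5·0.10989 = 0.0549451.
Normalizing constant: 0.5·0.10989 + 0.5·0.169492 = 0.139691.
P(I | observation) = 0.0549451 / 0.139691 = 0.393333.

0.393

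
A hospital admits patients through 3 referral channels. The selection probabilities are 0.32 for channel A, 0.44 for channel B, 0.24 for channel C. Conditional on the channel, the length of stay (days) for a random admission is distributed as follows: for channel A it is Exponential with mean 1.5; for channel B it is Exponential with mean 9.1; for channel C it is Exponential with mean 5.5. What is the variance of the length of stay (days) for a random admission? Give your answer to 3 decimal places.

Per component, A: μ=1.5, E[X²]=4.5; B: μ=9.1, E[X²]=165.62; C: μ=5.5, E[X²]=60.5.
E[X] = 0.32·1.5 + 0.44·9.1 + 0.24·5.5 = 5.804.
E[X²] = 0.32·4.5 + 0.44·165.62 + 0.24·60.5 = 88.8328.
Var(X) = E[X²] − (E[X])² = 88.8328 − 33.6864 = 55.1464.

55.146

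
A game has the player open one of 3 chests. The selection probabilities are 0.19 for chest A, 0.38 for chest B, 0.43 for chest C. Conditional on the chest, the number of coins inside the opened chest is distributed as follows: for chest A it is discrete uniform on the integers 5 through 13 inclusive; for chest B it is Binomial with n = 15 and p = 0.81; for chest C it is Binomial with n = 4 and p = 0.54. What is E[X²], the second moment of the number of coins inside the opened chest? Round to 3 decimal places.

76.064

For each component E[X²] = Var + (mean)², giving A: 87.6667; B: 149.931; C: 5.6592.
Overall E[X²] = 0.19·87.6667 + 0.38·149.931 + 0.43·5.6592 = 76.0639.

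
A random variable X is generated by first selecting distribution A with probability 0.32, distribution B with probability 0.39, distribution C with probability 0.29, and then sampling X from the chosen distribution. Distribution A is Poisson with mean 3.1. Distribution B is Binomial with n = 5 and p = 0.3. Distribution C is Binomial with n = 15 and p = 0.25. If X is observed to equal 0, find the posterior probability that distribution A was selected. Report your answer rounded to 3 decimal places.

Likelihoods P(X=0 | ·): A: 0.0450492; B: 0.16807; C: 0.0133635.
Posterior ∝ prior × likelihood. Numerator for A: 0.32·0.0450492 = 0.0144157.
Normalizing constant: 0.32·0.0450492 + 0.39·0.16807 + 0.29·0.0133635 = 0.0838384.
P(A | observation) = 0.0144157 / 0.0838384 = 0.171947.

0.172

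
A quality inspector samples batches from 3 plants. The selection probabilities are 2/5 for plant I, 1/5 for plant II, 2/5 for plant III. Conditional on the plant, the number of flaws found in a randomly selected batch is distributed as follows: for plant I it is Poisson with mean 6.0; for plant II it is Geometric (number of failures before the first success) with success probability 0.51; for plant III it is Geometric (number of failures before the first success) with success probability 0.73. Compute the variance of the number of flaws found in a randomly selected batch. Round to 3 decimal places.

Per component, I: μ=6, E[X²]=42; II: μ=0.960784, E[X²]=2.807; III: μ=0.369863, E[X²]=0.64346.
E[X] = 0.4·6 + 0.2·0.960784 + 0.4·0.369863 = 2.7401.
E[X²] = 0.4·42 + 0.2·2.807 + 0.4·0.64346 = 17.6188.
Var(X) = E[X²] − (E[X])² = 17.6188 − 7.50816 = 10.1106.

10.111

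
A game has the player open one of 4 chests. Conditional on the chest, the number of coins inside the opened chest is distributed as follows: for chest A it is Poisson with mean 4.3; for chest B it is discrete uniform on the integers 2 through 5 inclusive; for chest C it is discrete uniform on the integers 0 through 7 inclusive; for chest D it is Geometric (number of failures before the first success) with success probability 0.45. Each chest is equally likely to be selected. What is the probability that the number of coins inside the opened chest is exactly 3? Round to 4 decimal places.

Conditional on each chest, P(X = 3): A: 0.179799; B: 0.25; C: 0.125; D: 0.0748688.
By total probability, P(X = 3) = 0.25·0.179799 + 0.25·0.25 + 0.25·0.125 + 0.25·0.0748688 = 0.157417.

0.1574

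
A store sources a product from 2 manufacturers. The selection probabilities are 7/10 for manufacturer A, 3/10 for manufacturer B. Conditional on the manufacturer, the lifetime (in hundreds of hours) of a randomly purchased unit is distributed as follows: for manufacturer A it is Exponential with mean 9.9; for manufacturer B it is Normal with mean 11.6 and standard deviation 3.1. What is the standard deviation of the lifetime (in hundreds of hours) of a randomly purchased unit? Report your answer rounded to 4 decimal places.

Per component, A: μ=9.9, E[X²]=196.02; B: μ=11.6, E[X²]=144.17.
E[X] = 0.7·9.9 + 0.3·11.6 = 10.41.
E[X²] = 0.7·196.02 + 0.3·144.17 = 180.465.
Var(X) = E[X²] − (E[X])² = 180.465 − 108.368 = 72.0969.
SD(X) = √72.0969 = 8.49099.

8.4910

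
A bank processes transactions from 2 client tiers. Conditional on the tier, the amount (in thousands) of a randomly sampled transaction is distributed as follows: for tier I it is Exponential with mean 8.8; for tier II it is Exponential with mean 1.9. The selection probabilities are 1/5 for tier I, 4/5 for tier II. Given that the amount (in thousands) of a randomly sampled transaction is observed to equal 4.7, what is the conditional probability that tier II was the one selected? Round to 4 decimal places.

0.7270

Likelihoods f(4.7 | ·): I: 0.0666139; II: 0.0443546.
Posterior ∝ prior × likelihood. Numerator for II: 0.8·0.0443546 = 0.0354837.
Normalizing constant: 0.2·0.0666139 + 0.8·0.0443546 = 0.0488065.
P(II | observation) = 0.0354837 / 0.0488065 = 0.727029.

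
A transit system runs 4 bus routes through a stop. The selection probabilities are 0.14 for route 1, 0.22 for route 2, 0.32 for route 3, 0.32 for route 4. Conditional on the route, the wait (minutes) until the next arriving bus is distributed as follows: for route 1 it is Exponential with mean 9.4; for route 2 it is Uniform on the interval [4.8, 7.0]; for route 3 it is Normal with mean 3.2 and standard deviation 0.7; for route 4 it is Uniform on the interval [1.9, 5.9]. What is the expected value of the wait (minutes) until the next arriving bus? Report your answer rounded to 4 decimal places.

Component means — 1: 9.4; 2: 5.9; 3: 3.2; 4: 3.9.
E[X] = 0.14·9.4 + 0.22·5.9 + 0.32·3.2 + 0.32·3.9 = 4.886.

4.8860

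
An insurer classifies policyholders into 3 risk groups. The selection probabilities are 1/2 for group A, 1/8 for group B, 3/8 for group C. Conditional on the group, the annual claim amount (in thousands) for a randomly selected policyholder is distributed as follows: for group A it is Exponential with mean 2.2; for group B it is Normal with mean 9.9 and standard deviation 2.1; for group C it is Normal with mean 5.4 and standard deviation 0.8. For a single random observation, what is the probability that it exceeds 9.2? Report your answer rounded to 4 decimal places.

0.0865

Conditional on each group, P(X > 9.2): A: 0.0152707; B: 0.630559; C: 1.01708e-06.
By total probability, P(X > 9.2) = 0.5·0.0152707 + 0.125·0.630559 + 0.375·1.01708e-06 = 0.0864556.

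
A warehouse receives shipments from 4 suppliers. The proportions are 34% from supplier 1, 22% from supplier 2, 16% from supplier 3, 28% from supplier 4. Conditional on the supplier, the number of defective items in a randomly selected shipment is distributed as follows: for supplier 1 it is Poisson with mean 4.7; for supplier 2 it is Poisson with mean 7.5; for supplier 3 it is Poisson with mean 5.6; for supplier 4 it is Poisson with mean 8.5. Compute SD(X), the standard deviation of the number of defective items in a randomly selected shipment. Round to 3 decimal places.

Per component, 1: μ=4.7, E[X²]=26.79; 2: μ=7.5, E[X²]=63.75; 3: μ=5.6, E[X²]=36.96; 4: μ=8.5, E[X²]=80.75.
E[X] = 0.34·4.7 + 0.22·7.5 + 0.16·5.6 + 0.28·8.5 = 6.524.
E[X²] = 0.34·26.79 + 0.22·63.75 + 0.16·36.96 + 0.28·80.75 = 51.6572.
Var(X) = E[X²] − (E[X])² = 51.6572 − 42.5626 = 9.09462.
SD(X) = √9.09462 = 3.01573.

3.016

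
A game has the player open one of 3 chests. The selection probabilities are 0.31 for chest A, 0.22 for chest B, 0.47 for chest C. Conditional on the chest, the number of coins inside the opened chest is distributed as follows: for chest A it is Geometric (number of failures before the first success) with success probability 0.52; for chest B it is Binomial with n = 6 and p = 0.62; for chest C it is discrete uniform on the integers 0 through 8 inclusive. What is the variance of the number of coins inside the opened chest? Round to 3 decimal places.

5.916

Per component, A: μ=0.923077, E[X²]=2.62722; B: μ=3.72, E[X²]=15.252; C: μ=4, E[X²]=22.6667.
E[X] = 0.31·0.923077 + 0.22·3.72 + 0.47·4 = 2.98455.
E[X²] = 0.31·2.62722 + 0.22·15.252 + 0.47·22.6667 = 14.8232.
Var(X) = E[X²] − (E[X])² = 14.8232 − 8.90756 = 5.91565.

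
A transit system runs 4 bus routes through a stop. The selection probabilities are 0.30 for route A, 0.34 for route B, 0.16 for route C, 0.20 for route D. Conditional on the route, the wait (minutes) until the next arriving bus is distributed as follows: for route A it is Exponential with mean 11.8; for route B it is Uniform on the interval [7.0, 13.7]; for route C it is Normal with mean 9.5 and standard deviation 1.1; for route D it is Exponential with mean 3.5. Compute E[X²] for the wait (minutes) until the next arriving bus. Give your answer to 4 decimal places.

140.7711

For each component E[X²] = Var + (mean)², giving A: 278.48; B: 110.863; C: 91.46; D: 24.5.
Overall E[X²] = 0.3·278.48 + 0.34·110.863 + 0.16·91.46 + 0.2·24.5 = 140.771.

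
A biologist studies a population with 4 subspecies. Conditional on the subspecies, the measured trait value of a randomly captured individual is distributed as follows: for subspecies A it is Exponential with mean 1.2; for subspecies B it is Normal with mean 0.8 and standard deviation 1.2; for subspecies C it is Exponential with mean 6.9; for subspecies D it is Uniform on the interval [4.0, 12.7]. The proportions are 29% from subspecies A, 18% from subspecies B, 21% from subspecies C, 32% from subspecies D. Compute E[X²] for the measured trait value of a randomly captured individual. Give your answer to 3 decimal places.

45.535

For each component E[X²] = Var + (mean)², giving A: 2.88; B: 2.08; C: 95.22; D: 76.03.
Overall E[X²] = 0.29·2.88 + 0.18·2.08 + 0.21·95.22 + 0.32·76.03 = 45.5354.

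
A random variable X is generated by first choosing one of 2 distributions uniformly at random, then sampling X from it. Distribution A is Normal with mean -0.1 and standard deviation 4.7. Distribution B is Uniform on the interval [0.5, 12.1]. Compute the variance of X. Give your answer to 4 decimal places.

Per component, A: μ=-0.1, E[X²]=22.1; B: μ=6.3, E[X²]=50.9033.
E[X] = 0.5·-0.1 + 0.5·6.3 = 3.1.
E[X²] = 0.5·22.1 + 0.5·50.9033 = 36.5017.
Var(X) = E[X²] − (E[X])² = 36.5017 − 9.61 = 26.8917.

26.8917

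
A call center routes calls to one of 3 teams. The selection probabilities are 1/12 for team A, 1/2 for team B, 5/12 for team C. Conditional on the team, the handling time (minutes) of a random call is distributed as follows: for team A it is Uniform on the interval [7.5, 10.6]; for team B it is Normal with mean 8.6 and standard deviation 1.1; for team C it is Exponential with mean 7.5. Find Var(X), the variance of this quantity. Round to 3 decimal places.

Per component, A: μ=9.05, E[X²]=82.7033; B: μ=8.6, E[X²]=75.17; C: μ=7.5, E[X²]=112.5.
E[X] = 0.0833333·9.05 + 0.5·8.6 + 0.416667·7.5 = 8.17917.
E[X²] = 0.0833333·82.7033 + 0.5·75.17 + 0.416667·112.5 = 91.3519.
Var(X) = E[X²] − (E[X])² = 91.3519 − 66.8988 = 24.4532.

24.453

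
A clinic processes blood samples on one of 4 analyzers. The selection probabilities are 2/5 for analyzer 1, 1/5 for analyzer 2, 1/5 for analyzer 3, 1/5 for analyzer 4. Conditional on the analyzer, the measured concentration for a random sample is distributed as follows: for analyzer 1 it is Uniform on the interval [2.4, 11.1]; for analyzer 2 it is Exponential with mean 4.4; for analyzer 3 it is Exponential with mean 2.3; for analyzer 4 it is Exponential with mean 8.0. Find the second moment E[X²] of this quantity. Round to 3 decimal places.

For each component E[X²] = Var + (mean)², giving 1: 51.87; 2: 38.72; 3: 10.58; 4: 128.
Overall E[X²] = 0.4·51.87 + 0.2·38.72 + 0.2·10.58 + 0.2·128 = 56.208.

56.208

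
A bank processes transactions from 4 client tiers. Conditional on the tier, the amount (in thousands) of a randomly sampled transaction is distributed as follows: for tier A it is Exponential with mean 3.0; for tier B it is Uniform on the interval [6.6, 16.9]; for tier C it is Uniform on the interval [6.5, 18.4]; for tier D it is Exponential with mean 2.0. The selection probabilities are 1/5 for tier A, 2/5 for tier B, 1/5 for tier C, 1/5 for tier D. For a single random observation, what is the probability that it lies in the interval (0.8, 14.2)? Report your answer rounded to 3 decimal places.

Conditional on each tier, P(0.8 < X < 14.2): A: 0.757131; B: 0.737864; C: 0.647059; D: 0.669495.
By total probability, P(0.8 < X < 14.2) = 0.2·0.757131 + 0.4·0.737864 + 0.2·0.647059 + 0.2·0.669495 = 0.709883.

0.710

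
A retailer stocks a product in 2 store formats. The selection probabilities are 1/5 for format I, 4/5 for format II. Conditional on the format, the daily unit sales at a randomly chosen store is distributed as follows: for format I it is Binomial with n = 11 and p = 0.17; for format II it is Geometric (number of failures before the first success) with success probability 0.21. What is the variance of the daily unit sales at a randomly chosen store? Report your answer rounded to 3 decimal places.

15.214

Per component, I: μ=1.87, E[X²]=5.049; II: μ=3.7619, E[X²]=32.0658.
E[X] = 0.2·1.87 + 0.8·3.7619 = 3.38352.
E[X²] = 0.2·5.049 + 0.8·32.0658 = 26.6624.
Var(X) = E[X²] − (E[X])² = 26.6624 − 11.4482 = 15.2142.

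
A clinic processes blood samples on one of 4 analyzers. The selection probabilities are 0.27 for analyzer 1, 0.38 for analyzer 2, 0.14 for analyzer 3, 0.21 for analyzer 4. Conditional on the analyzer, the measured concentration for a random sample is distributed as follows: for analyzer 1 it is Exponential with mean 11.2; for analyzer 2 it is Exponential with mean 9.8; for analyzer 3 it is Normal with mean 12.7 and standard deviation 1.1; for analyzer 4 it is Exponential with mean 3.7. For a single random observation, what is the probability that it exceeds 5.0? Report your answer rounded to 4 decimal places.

Conditional on each analyzer, P(X > 5.0): 1: 0.639909; 2: 0.600373; 3: 1; 4: 0.25889.
By total probability, P(X > 5.0) = 0.27·0.639909 + 0.38·0.600373 + 0.14·1 + 0.21·0.25889 = 0.595284.

0.5953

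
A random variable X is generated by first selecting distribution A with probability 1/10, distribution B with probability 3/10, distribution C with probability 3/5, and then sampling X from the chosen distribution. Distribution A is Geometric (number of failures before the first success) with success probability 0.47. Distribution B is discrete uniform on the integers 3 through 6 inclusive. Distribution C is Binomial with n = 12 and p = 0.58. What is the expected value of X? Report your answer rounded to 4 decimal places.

5.6388

Component means — A: 1.12766; B: 4.5; C: 6.96.
E[X] = 0.1·1.12766 + 0.3·4.5 + 0.6·6.96 = 5.63877.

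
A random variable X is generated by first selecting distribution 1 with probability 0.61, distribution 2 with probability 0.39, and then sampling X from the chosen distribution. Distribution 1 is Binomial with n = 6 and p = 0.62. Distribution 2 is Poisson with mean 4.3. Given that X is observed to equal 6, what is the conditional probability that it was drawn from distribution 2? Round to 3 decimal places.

0.573

Likelihoods P(X=6 | ·): 1: 0.0568002; 2: 0.119127.
Posterior ∝ prior × likelihood. Numerator for 2: 0.39·0.119127 = 0.0464597.
Normalizing constant: 0.61·0.0568002 + 0.39·0.119127 = 0.0811079.
P(2 | observation) = 0.0464597 / 0.0811079 = 0.572814.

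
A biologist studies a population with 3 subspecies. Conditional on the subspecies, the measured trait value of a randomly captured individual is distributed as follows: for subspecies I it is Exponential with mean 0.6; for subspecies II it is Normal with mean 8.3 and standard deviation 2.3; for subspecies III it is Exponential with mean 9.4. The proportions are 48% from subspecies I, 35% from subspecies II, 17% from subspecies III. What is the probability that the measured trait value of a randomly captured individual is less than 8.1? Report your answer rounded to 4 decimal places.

Conditional on each subspecies, P(X < 8.1): I: 0.999999; II: 0.465353; III: 0.577558.
By total probability, P(X < 8.1) = 0.48·0.999999 + 0.35·0.465353 + 0.17·0.577558 = 0.741058.

0.7411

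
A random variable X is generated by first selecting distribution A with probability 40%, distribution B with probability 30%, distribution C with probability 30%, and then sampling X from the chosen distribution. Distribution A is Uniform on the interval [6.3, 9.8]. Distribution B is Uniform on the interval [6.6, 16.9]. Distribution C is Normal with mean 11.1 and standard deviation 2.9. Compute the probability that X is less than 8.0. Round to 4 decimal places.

Conditional on each component, P(X < 8.0): A: 0.485714; B: 0.135922; C: 0.142543.
By total probability, P(X < 8.0) = 0.4·0.485714 + 0.3·0.135922 + 0.3·0.142543 = 0.277825.

0.2778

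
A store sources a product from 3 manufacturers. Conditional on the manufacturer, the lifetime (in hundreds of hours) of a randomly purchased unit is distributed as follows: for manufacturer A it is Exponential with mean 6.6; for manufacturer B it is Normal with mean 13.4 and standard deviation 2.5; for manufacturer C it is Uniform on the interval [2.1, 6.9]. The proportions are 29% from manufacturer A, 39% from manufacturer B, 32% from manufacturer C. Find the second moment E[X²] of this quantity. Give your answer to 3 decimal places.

For each component E[X²] = Var + (mean)², giving A: 87.12; B: 185.81; C: 22.17.
Overall E[X²] = 0.29·87.12 + 0.39·185.81 + 0.32·22.17 = 104.825.

104.825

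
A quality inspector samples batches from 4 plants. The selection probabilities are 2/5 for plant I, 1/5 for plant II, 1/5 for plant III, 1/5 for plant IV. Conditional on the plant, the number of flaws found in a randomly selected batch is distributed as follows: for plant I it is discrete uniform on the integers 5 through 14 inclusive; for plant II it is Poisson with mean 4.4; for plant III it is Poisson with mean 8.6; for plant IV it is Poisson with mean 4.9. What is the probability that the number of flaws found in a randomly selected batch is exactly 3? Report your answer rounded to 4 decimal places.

0.0680

Conditional on each plant, P(X = 3): I: 0; II: 0.174305; III: 0.0195169; IV: 0.146014.
By total probability, P(X = 3) = 0.4·0 + 0.2·0.174305 + 0.2·0.0195169 + 0.2·0.146014 = 0.0679673.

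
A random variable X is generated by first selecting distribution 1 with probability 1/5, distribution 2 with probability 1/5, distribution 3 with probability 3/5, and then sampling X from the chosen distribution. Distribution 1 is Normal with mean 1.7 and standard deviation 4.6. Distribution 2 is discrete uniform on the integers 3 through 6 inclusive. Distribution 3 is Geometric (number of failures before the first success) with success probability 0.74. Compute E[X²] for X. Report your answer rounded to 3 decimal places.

For each component E[X²] = Var + (mean)², giving 1: 24.05; 2: 21.5; 3: 0.598247.
Overall E[X²] = 0.2·24.05 + 0.2·21.5 + 0.6·0.598247 = 9.46895.

9.469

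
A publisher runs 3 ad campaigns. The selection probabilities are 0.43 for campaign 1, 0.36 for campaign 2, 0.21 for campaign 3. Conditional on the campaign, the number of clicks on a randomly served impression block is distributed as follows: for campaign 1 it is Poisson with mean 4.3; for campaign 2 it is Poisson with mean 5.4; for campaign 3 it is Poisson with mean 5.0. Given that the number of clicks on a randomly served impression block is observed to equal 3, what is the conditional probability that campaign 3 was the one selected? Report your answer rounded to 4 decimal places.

0.1972

Likelihoods P(X=3 | ·): 1: 0.179799; 2: 0.118533; 3: 0.140374.
Posterior ∝ prior × likelihood. Numerator for 3: 0.21·0.140374 = 0.0294785.
Normalizing constant: 0.43·0.179799 + 0.36·0.118533 + 0.21·0.140374 = 0.149464.
P(3 | observation) = 0.0294785 / 0.149464 = 0.197228.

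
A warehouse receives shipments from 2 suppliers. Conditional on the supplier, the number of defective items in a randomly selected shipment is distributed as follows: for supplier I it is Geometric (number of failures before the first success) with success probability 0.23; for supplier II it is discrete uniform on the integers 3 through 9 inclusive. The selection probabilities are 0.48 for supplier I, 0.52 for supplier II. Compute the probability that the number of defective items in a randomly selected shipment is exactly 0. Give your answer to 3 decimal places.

Conditional on each supplier, P(X = 0): I: 0.23; II: 0.
By total probability, P(X = 0) = 0.48·0.23 + 0.52·0 = 0.1104.

0.110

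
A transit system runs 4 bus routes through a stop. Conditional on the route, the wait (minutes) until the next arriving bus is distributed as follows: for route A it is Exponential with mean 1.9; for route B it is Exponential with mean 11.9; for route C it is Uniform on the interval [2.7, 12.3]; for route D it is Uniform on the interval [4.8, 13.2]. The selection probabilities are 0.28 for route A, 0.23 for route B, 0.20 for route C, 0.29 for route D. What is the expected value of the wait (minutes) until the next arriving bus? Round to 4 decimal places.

7.3790

Component means — A: 1.9; B: 11.9; C: 7.5; D: 9.
E[X] = 0.28·1.9 + 0.23·11.9 + 0.2·7.5 + 0.29·9 = 7.379.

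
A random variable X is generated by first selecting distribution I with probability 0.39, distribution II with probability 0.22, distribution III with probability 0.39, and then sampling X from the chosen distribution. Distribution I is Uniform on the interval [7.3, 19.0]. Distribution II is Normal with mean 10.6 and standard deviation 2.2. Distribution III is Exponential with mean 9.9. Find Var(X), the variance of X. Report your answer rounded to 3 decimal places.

45.944

Per component, I: μ=13.15, E[X²]=184.33; II: μ=10.6, E[X²]=117.2; III: μ=9.9, E[X²]=196.02.
E[X] = 0.39·13.15 + 0.22·10.6 + 0.39·9.9 = 11.3215.
E[X²] = 0.39·184.33 + 0.22·117.2 + 0.39·196.02 = 174.121.
Var(X) = E[X²] − (E[X])² = 174.121 − 128.176 = 45.9441.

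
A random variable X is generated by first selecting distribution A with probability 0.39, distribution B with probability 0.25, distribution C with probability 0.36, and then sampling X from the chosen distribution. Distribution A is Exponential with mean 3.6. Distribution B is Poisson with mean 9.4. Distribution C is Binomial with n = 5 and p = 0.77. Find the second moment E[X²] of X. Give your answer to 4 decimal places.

40.2037

For each component E[X²] = Var + (mean)², giving A: 25.92; B: 97.76; C: 15.708.
Overall E[X²] = 0.39·25.92 + 0.25·97.76 + 0.36·15.708 = 40.2037.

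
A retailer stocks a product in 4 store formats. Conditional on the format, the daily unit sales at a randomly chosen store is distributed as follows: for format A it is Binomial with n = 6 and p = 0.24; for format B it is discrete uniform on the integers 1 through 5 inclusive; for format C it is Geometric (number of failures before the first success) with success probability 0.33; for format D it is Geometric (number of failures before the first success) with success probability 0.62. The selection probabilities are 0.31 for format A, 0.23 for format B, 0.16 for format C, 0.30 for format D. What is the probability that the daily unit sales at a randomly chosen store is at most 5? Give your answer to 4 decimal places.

Conditional on each format, P(X ≤ 5): A: 0.999809; B: 1; C: 0.909542; D: 0.996989.
By total probability, P(X ≤ 5) = 0.31·0.999809 + 0.23·1 + 0.16·0.909542 + 0.3·0.996989 = 0.984564.

0.9846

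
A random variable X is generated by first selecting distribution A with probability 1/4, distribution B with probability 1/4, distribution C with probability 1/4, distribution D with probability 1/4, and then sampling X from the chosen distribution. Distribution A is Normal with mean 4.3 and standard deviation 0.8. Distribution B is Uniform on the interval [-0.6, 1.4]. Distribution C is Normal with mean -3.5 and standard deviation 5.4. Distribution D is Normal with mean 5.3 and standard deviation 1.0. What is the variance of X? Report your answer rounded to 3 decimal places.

19.890

Per component, A: μ=4.3, E[X²]=19.13; B: μ=0.4, E[X²]=0.493333; C: μ=-3.5, E[X²]=41.41; D: μ=5.3, E[X²]=29.09.
E[X] = 0.25·4.3 + 0.25·0.4 + 0.25·-3.5 + 0.25·5.3 = 1.625.
E[X²] = 0.25·19.13 + 0.25·0.493333 + 0.25·41.41 + 0.25·29.09 = 22.5308.
Var(X) = E[X²] − (E[X])² = 22.5308 − 2.64062 = 19.8902.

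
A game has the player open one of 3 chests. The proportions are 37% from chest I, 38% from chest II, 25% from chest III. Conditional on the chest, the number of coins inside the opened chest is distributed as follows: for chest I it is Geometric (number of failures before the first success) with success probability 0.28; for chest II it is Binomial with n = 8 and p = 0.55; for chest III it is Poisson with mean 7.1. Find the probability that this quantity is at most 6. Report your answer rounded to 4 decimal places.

0.7976

Conditional on each chest, P(X ≤ 6): I: 0.899694; II: 0.936819; III: 0.43492.
By total probability, P(X ≤ 6) = 0.37·0.899694 + 0.38·0.936819 + 0.25·0.43492 = 0.797608.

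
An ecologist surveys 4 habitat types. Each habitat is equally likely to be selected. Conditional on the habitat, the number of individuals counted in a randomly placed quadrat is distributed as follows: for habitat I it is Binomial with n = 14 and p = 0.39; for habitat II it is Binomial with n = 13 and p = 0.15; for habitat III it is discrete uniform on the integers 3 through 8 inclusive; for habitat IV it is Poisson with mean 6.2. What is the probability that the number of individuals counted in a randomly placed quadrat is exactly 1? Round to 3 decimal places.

0.075

Conditional on each habitat, P(X = 1): I: 0.00884057; II: 0.277371; III: 0; IV: 0.0125825.
By total probability, P(X = 1) = 0.25·0.00884057 + 0.25·0.277371 + 0.25·0 + 0.25·0.0125825 = 0.0746986.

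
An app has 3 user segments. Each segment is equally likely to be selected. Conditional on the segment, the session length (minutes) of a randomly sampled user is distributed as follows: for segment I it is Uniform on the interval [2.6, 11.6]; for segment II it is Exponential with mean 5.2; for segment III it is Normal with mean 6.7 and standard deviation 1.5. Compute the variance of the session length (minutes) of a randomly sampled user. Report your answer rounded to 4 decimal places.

Per component, I: μ=7.1, E[X²]=57.16; II: μ=5.2, E[X²]=54.08; III: μ=6.7, E[X²]=47.14.
E[X] = 0.333333·7.1 + 0.333333·5.2 + 0.333333·6.7 = 6.33333.
E[X²] = 0.333333·57.16 + 0.333333·54.08 + 0.333333·47.14 = 52.7933.
Var(X) = E[X²] − (E[X])² = 52.7933 − 40.1111 = 12.6822.

12.6822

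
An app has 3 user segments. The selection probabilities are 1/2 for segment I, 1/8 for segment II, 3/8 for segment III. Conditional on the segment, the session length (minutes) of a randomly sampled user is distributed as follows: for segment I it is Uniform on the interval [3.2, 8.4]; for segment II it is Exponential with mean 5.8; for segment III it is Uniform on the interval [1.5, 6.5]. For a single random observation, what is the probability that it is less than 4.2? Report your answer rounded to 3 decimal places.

Conditional on each segment, P(X < 4.2): I: 0.192308; II: 0.515258; III: 0.54.
By total probability, P(X < 4.2) = 0.5·0.192308 + 0.125·0.515258 + 0.375·0.54 = 0.363061.

0.363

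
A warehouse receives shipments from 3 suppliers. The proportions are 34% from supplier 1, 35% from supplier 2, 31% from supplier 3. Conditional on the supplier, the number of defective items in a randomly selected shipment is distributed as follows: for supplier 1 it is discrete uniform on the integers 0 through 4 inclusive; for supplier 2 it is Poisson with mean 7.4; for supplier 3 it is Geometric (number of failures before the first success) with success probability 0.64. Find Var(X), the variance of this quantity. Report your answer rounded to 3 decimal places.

12.303

Per component, 1: μ=2, E[X²]=6; 2: μ=7.4, E[X²]=62.16; 3: μ=0.5625, E[X²]=1.19531.
E[X] = 0.34·2 + 0.35·7.4 + 0.31·0.5625 = 3.44437.
E[X²] = 0.34·6 + 0.35·62.16 + 0.31·1.19531 = 24.1665.
Var(X) = E[X²] − (E[X])² = 24.1665 − 11.8637 = 12.3028.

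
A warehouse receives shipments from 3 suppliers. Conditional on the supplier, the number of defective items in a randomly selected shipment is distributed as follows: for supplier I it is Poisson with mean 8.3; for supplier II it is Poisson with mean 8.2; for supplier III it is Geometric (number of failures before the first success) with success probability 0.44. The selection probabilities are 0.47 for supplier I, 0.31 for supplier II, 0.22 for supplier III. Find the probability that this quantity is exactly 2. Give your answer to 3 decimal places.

0.037

Conditional on each supplier, P(X = 2): I: 0.00856016; II: 0.00923385; III: 0.137984.
By total probability, P(X = 2) = 0.47·0.00856016 + 0.31·0.00923385 + 0.22·0.137984 = 0.0372423.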